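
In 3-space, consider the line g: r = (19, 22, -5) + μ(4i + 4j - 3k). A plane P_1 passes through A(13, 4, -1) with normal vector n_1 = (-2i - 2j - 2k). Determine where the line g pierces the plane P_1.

P_1: n_1·r = n_1·A gives -2x - 2y - 2z = -32.
Substitute r = (19, 22, -5) + t(4, 4, -3) into the plane: -72 + (-10)t = -32, so t = -4.
Intersection: (19, 22, -5) + (-4)·(4, 4, -3) = (3, 6, 7).

(3, 6, 7)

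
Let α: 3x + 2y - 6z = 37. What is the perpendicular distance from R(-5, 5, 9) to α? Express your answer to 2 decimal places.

13.71

n·R − d = (3)·(-5) + (2)·(5) + (-6)·(9) − 37 = -96; |n| = √49.
Distance = |-96| / √49 = 96/√49 ≈ 13.71.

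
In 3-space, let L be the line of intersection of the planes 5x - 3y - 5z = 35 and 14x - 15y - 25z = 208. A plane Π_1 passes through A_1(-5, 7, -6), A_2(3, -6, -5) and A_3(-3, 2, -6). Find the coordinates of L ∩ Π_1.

(-3, -5, -7)

Direction of L: (5, -3, -5) × (14, -15, -25) = (0, 55, -33).
A point on L: solving the two plane equations with y = 0 gives (-3, 0, -10).
A_1A_2 = (8, -13, 1), A_1A_3 = (2, -5, 0); a normal to Π_1 is A_1A_2 × A_1A_3 = (5, 2, -14).
Using A_1: Π_1 has equation 5x + 2y - 14z = 73.
Substitute r = (-3, 0, -10) + t(0, 55, -33) into the plane: 125 + 572t = 73, so t = -1/11.
Intersection: (-3, 0, -10) + (-1/11)·(0, 55, -33) = (-3, -5, -7).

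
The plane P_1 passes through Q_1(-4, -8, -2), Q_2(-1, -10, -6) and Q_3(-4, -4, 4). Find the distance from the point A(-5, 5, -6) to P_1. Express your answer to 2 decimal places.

Q_1Q_2 = (3, -2, -4), Q_1Q_3 = (0, 4, 6); a normal to P_1 is Q_1Q_2 × Q_1Q_3 = (4, -18, 12).
Using Q_1: P_1 has equation 4x - 18y + 12z = 104.
n·A − d = (4)·(-5) + (-18)·(5) + (12)·(-6) − 104 = -286; |n| = √484.
Distance = |-286| / √484 = 286/√484 ≈ 13.00.

13.00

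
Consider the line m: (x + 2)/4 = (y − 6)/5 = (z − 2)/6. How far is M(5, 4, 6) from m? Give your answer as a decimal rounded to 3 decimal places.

6.789

m has direction (4, 5, 6) through (-2, 6, 2).
Taking (-2, 6, 2) on m with direction v = (4, 5, 6): w = M − (-2, 6, 2) = (7, -2, 4), and w × v = (-32, -26, 43).
Distance = |w × v| / |v| = √3549 / √77 ≈ 6.789.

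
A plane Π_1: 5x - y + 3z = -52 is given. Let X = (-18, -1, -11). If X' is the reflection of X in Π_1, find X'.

λ = (n·X − d)/|n|² = (-122 − (-52))/35 = -2.
Reflection = X − 2λn = (-18, -1, -11) − (-4)·(5, -1, 3) = (2, -5, 1).

(2, -5, 1)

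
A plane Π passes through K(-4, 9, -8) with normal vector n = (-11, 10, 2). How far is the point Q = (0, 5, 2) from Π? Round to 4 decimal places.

4.2667

Π: n·r = n·K gives -11x + 10y + 2z = 118.
n·Q − d = (-11)·(0) + (10)·(5) + (2)·(2) − 118 = -64; |n| = √225.
Distance = |-64| / √225 = 64/√225 ≈ 4.2667.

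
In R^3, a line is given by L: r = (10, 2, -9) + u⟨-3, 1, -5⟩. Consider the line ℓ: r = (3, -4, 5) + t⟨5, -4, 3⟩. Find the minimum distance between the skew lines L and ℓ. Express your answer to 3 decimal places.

Common perpendicular direction n = (-3, 1, -5) × (5, -4, 3) = (-17, -16, 7).
With w = (3, -4, 5) − (10, 2, -9) = (-7, -6, 14), w · n = 313.
Distance = |w · n| / |n| = |313| / √594 ≈ 12.843.

12.843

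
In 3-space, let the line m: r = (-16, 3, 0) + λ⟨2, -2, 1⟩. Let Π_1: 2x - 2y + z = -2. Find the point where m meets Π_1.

Substitute r = (-16, 3, 0) + t(2, -2, 1) into the plane: -38 + 9t = -2, so t = 4.
Intersection: (-16, 3, 0) + 4·(2, -2, 1) = (-8, -5, 4).

(-8, -5, 4)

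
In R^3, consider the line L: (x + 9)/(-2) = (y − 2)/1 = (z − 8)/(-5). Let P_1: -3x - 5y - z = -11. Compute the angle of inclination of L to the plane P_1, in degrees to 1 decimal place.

10.7

L has direction (-2, 1, -5) through (-9, 2, 8).
sin θ = |n·v| / (|n||v|) = |6| / (√35 · √30) = 0.18516.
θ ≈ 10.7°.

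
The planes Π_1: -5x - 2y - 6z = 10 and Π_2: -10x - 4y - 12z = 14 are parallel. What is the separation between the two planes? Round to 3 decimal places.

Rescale Π_2 by 1/2: -5x - 2y - 6z = 7. Then distance = |10 − 7| / √65 ≈ 0.372.

0.372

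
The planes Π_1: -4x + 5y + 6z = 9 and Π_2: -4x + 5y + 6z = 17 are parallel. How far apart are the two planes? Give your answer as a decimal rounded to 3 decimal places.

Same normal n = (-4, 5, 6) with |n| = √77; distance = |9 − 17| / |n| = 8/√77 ≈ 0.912.

0.912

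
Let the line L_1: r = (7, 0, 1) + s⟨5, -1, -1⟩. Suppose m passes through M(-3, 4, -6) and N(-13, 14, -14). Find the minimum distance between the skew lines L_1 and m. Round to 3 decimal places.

A direction vector for m is N − M = (-10, 10, -8).
Common perpendicular direction n = (5, -1, -1) × (-10, 10, -8) = (18, 50, 40).
With w = (-3, 4, -6) − (7, 0, 1) = (-10, 4, -7), w · n = -260.
Distance = |w · n| / |n| = |-260| / √4424 ≈ 3.909.

3.909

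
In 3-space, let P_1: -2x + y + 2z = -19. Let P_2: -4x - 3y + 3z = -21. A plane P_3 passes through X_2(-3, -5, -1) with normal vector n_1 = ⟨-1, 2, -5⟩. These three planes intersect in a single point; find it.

P_3: n_1·r = n_1·X_2 gives -x + 2y - 5z = -2.
Solving the 3×3 linear system -2x + y + 2z = -19, -4x - 3y + 3z = -21, -x + 2y - 5z = -2 (e.g. by elimination or Cramer's rule, determinant = -63) gives (6, -3, -2).

(6, -3, -2)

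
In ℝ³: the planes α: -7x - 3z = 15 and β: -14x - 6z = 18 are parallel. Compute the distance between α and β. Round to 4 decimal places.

0.7878

Rescale β by 1/2: -7x - 3z = 9. Then distance = |15 − 9| / √58 ≈ 0.7878.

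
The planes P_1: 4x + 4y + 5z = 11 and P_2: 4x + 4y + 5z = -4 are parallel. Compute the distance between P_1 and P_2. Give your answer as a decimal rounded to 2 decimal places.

Same normal n = (4, 4, 5) with |n| = √57; distance = |11 − (-4)| / |n| = 15/√57 ≈ 1.99.

1.99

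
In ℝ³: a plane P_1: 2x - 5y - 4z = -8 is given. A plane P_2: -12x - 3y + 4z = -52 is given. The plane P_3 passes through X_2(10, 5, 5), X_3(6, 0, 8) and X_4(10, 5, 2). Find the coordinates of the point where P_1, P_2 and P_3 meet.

(6, 0, 5)

X_2X_3 = (-4, -5, 3), X_2X_4 = (0, 0, -3); a normal to P_3 is X_2X_3 × X_2X_4 = (15, -12, 0).
Using X_2: P_3 has equation 15x - 12y = 90.
Solving the 3×3 linear system 2x - 5y - 4z = -8, -12x - 3y + 4z = -52, 15x - 12y = 90 (e.g. by elimination or Cramer's rule, determinant = -960) gives (6, 0, 5).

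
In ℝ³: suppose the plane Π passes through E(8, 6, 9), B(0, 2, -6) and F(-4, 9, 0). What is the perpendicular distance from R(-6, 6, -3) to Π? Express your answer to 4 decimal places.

1.7647

EB = (-8, -4, -15), EF = (-12, 3, -9); a normal to Π is EB × EF = (81, 108, -72).
Using E: Π has equation 81x + 108y - 72z = 648.
n·R − d = (81)·(-6) + (108)·(6) + (-72)·(-3) − 648 = -270; |n| = √23409.
Distance = |-270| / √23409 = 270/√23409 ≈ 1.7647.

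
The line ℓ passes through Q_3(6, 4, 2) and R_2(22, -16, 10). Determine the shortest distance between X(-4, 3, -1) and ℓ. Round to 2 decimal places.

8.52

A direction vector for ℓ is R_2 − Q_3 = (16, -20, 8).
Taking (6, 4, 2) on ℓ with direction v = (16, -20, 8): w = X − (6, 4, 2) = (-10, -1, -3), and w × v = (-68, 32, 216).
Distance = |w × v| / |v| = √52304 / √720 ≈ 8.52.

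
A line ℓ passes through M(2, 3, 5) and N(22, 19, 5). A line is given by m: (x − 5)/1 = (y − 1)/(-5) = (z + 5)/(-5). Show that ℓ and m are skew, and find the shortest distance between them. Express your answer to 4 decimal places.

A direction vector for ℓ is N − M = (20, 16, 0).
m has direction (1, -5, -5) through (5, 1, -5).
Common perpendicular direction n = (20, 16, 0) × (1, -5, -5) = (-80, 100, -116).
With w = (5, 1, -5) − (2, 3, 5) = (3, -2, -10), w · n = 720.
Since n ≠ 0 the lines are not parallel, and w · n = 720 ≠ 0 so they do not intersect; hence they are skew.
Distance = |w · n| / |n| = |720| / √29856 ≈ 4.1669.

4.1669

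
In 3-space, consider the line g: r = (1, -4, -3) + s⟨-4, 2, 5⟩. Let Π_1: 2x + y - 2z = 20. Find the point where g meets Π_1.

Substitute r = (1, -4, -3) + t(-4, 2, 5) into the plane: 4 + (-16)t = 20, so t = -1.
Intersection: (1, -4, -3) + (-1)·(-4, 2, 5) = (5, -6, -8).

(5, -6, -8)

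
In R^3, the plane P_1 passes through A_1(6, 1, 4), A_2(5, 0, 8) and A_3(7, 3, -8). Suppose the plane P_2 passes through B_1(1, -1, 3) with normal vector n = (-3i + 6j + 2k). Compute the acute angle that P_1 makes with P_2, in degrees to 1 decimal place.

A_1A_2 = (-1, -1, 4), A_1A_3 = (1, 2, -12); a normal to P_1 is A_1A_2 × A_1A_3 = (4, -8, -1).
Using A_1: P_1 has equation 4x - 8y - z = 12.
P_2: n·r = n·B_1 gives -3x + 6y + 2z = -3.
cos θ = |n₁·n₂| / (|n₁||n₂|) = |-62| / (√81 · √49).
θ = arccos(0.98413) ≈ 10.2°.

10.2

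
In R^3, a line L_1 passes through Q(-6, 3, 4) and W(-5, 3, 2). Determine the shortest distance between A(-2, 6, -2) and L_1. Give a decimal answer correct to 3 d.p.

A direction vector for L_1 is W − Q = (1, 0, -2).
Taking (-6, 3, 4) on L_1 with direction v = (1, 0, -2): w = A − (-6, 3, 4) = (4, 3, -6), and w × v = (-6, 2, -3).
Distance = |w × v| / |v| = √49 / √5 ≈ 3.130.

3.130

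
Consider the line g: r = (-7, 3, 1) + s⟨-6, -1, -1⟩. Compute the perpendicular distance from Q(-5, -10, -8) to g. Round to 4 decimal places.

Taking (-7, 3, 1) on g with direction v = (-6, -1, -1): w = Q − (-7, 3, 1) = (2, -13, -9), and w × v = (4, 56, -80).
Distance = |w × v| / |v| = √9552 / √38 ≈ 15.8546.

15.8546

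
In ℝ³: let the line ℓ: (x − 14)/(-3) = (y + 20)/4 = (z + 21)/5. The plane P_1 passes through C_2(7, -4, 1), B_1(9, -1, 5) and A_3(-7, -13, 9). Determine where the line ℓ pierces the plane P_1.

ℓ has direction (-3, 4, 5) through (14, -20, -21).
C_2B_1 = (2, 3, 4), C_2A_3 = (-14, -9, 8); a normal to P_1 is C_2B_1 × C_2A_3 = (60, -72, 24).
Using C_2: P_1 has equation 60x - 72y + 24z = 732.
Substitute r = (14, -20, -21) + t(-3, 4, 5) into the plane: 1776 + (-348)t = 732, so t = 3.
Intersection: (14, -20, -21) + 3·(-3, 4, 5) = (5, -8, -6).

(5, -8, -6)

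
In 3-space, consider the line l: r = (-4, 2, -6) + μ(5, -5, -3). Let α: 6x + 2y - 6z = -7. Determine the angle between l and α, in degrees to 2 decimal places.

34.57

sin θ = |n·v| / (|n||v|) = |38| / (√76 · √59) = 0.56748.
θ ≈ 34.57°.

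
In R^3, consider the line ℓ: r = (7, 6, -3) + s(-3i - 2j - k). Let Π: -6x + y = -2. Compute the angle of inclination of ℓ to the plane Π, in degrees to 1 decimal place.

44.7

sin θ = |n·v| / (|n||v|) = |16| / (√37 · √14) = 0.70300.
θ ≈ 44.7°.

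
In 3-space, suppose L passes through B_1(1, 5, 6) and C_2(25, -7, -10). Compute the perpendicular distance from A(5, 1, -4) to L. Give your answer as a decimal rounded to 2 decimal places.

A direction vector for L is C_2 − B_1 = (24, -12, -16).
Taking (1, 5, 6) on L with direction v = (24, -12, -16): w = A − (1, 5, 6) = (4, -4, -10), and w × v = (-56, -176, 48).
Distance = |w × v| / |v| = √36416 / √976 ≈ 6.11.

6.11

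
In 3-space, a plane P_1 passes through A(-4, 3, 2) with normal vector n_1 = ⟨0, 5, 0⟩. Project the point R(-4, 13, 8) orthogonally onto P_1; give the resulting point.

(-4, 3, 8)

P_1: n_1·r = n_1·A gives 5y = 15.
Foot = R − λn with λ = (n·R − d)/|n|² = (65 − 15)/25 = 2.
Foot = (-4, 13, 8) − 2·(0, 5, 0) = (-4, 3, 8).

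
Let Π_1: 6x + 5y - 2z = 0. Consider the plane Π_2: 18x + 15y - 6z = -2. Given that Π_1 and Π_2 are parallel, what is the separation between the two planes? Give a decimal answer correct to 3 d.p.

Rescale Π_2 by 1/3: 6x + 5y - 2z = -2/3. Then distance = |0 − (-2/3)| / √65 ≈ 0.083.

0.083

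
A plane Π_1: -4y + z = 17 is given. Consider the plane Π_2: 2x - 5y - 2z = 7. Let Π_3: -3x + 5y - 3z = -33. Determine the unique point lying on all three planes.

(1, -3, 5)

Solving the 3×3 linear system -4y + z = 17, 2x - 5y - 2z = 7, -3x + 5y - 3z = -33 (e.g. by elimination or Cramer's rule, determinant = -53) gives (1, -3, 5).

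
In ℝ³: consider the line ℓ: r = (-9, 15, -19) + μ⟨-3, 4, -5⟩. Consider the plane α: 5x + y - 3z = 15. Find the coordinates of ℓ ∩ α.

Substitute r = (-9, 15, -19) + t(-3, 4, -5) into the plane: 27 + 4t = 15, so t = -3.
Intersection: (-9, 15, -19) + (-3)·(-3, 4, -5) = (0, 3, -4).

(0, 3, -4)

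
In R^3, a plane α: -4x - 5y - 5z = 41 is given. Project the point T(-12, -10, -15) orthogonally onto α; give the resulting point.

Foot = T − λn with λ = (n·T − d)/|n|² = (173 − 41)/66 = 2.
Foot = (-12, -10, -15) − 2·(-4, -5, -5) = (-4, 0, -5).

(-4, 0, -5)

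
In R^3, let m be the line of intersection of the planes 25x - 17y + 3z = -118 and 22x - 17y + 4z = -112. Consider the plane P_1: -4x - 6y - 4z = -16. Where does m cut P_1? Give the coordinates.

Direction of m: (25, -17, 3) × (22, -17, 4) = (-17, -34, -51).
A point on m: solving the two plane equations with x = -5 gives (-5, -2, -9).
Substitute r = (-5, -2, -9) + t(-17, -34, -51) into the plane: 68 + 476t = -16, so t = -3/17.
Intersection: (-5, -2, -9) + (-3/17)·(-17, -34, -51) = (-2, 4, 0).

(-2, 4, 0)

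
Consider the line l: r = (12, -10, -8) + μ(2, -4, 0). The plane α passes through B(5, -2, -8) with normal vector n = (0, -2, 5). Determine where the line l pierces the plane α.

(8, -2, -8)

α: n·r = n·B gives -2y + 5z = -36.
Substitute r = (12, -10, -8) + t(2, -4, 0) into the plane: -20 + 8t = -36, so t = -2.
Intersection: (12, -10, -8) + (-2)·(2, -4, 0) = (8, -2, -8).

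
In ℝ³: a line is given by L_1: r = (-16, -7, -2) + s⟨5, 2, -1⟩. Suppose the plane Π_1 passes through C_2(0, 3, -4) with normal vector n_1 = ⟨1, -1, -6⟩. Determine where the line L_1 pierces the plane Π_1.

Π_1: n_1·r = n_1·C_2 gives x - y - 6z = 21.
Substitute r = (-16, -7, -2) + t(5, 2, -1) into the plane: 3 + 9t = 21, so t = 2.
Intersection: (-16, -7, -2) + 2·(5, 2, -1) = (-6, -3, -4).

(-6, -3, -4)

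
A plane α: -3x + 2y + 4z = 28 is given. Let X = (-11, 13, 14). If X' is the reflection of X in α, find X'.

(7, 1, -10)

λ = (n·X − d)/|n|² = (115 − 28)/29 = 3.
Reflection = X − 2λn = (-11, 13, 14) − 6·(-3, 2, 4) = (7, 1, -10).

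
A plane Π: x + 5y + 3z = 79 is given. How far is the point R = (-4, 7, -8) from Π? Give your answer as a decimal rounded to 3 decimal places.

12.170

n·R − d = (1)·(-4) + (5)·(7) + (3)·(-8) − 79 = -72; |n| = √35.
Distance = |-72| / √35 = 72/√35 ≈ 12.170.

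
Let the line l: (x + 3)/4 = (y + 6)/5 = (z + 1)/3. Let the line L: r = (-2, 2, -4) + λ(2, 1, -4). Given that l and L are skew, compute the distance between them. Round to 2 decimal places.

l has direction (4, 5, 3) through (-3, -6, -1).
Common perpendicular direction n = (4, 5, 3) × (2, 1, -4) = (-23, 22, -6).
With w = (-2, 2, -4) − (-3, -6, -1) = (1, 8, -3), w · n = 171.
Distance = |w · n| / |n| = |171| / √1049 ≈ 5.28.

5.28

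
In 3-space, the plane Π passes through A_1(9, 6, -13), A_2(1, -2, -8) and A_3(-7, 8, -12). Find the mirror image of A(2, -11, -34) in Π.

A_1A_2 = (-8, -8, 5), A_1A_3 = (-16, 2, 1); a normal to Π is A_1A_2 × A_1A_3 = (-18, -72, -144).
Using A_1: Π has equation -18x - 72y - 144z = 1278.
λ = (n·A − d)/|n|² = (5652 − 1278)/26244 = 1/6.
Reflection = A − 2λn = (2, -11, -34) − (1/3)·(-18, -72, -144) = (8, 13, 14).

(8, 13, 14)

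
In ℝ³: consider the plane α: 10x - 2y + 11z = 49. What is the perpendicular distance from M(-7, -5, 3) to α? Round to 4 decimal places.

n·M − d = (10)·(-7) + (-2)·(-5) + (11)·(3) − 49 = -76; |n| = √225.
Distance = |-76| / √225 = 76/√225 ≈ 5.0667.

5.0667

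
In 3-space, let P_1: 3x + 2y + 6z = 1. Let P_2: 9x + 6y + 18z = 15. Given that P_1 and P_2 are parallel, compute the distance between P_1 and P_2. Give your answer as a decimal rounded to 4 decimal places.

0.5714

Rescale P_2 by 1/3: 3x + 2y + 6z = 5. Then distance = |1 − 5| / √49 ≈ 0.5714.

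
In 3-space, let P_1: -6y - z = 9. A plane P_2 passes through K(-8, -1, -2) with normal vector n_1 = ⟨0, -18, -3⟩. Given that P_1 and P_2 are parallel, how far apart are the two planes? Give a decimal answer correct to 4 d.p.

0.1644

P_2: n_1·r = n_1·K gives -18y - 3z = 24.
Rescale P_2 by 1/3: -6y - z = 8. Then distance = |9 − 8| / √37 ≈ 0.1644.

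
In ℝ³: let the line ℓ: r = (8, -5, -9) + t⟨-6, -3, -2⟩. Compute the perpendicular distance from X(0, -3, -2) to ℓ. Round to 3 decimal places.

Taking (8, -5, -9) on ℓ with direction v = (-6, -3, -2): w = X − (8, -5, -9) = (-8, 2, 7), and w × v = (17, -58, 36).
Distance = |w × v| / |v| = √4949 / √49 ≈ 10.050.

10.050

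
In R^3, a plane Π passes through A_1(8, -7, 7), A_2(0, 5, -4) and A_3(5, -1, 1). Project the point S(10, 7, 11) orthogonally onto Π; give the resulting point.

A_1A_2 = (-8, 12, -11), A_1A_3 = (-3, 6, -6); a normal to Π is A_1A_2 × A_1A_3 = (-6, -15, -12).
Using A_1: Π has equation -6x - 15y - 12z = -27.
Foot = S − λn with λ = (n·S − d)/|n|² = (-297 − (-27))/405 = -2/3.
Foot = (10, 7, 11) − (-2/3)·(-6, -15, -12) = (6, -3, 3).

(6, -3, 3)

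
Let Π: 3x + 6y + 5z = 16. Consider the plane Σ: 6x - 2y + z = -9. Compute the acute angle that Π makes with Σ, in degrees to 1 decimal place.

78.2

cos θ = |n₁·n₂| / (|n₁||n₂|) = |11| / (√70 · √41).
θ = arccos(0.20533) ≈ 78.2°.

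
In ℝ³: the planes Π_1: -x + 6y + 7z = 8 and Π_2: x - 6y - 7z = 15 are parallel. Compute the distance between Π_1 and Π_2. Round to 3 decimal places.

Rescale Π_2 by 1/(-1): -x + 6y + 7z = -15. Then distance = |8 − (-15)| / √86 ≈ 2.480.

2.480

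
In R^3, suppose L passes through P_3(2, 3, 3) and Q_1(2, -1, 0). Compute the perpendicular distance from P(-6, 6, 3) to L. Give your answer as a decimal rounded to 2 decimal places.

A direction vector for L is Q_1 − P_3 = (0, -4, -3).
Taking (2, 3, 3) on L with direction v = (0, -4, -3): w = P − (2, 3, 3) = (-8, 3, 0), and w × v = (-9, -24, 32).
Distance = |w × v| / |v| = √1681 / √25 ≈ 8.20.

8.20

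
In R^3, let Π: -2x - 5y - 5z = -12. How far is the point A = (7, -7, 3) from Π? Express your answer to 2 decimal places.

2.45

n·A − d = (-2)·(7) + (-5)·(-7) + (-5)·(3) − (-12) = 18; |n| = √54.
Distance = |18| / √54 = 18/√54 ≈ 2.45.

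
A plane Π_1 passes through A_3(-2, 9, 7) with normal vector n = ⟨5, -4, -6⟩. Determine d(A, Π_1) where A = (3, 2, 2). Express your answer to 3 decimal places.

9.459

Π_1: n·r = n·A_3 gives 5x - 4y - 6z = -88.
n·A − d = (5)·(3) + (-4)·(2) + (-6)·(2) − (-88) = 83; |n| = √77.
Distance = |83| / √77 = 83/√77 ≈ 9.459.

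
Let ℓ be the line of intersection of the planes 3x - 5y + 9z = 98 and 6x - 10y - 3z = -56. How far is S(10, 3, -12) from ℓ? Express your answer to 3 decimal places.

Direction of ℓ: (3, -5, 9) × (6, -10, -3) = (105, 63, 0).
A point on ℓ: solving the two plane equations with x = 0 gives (0, 2, 12).
Taking (0, 2, 12) on ℓ with direction v = (105, 63, 0): w = S − (0, 2, 12) = (10, 1, -24), and w × v = (1512, -2520, 525).
Distance = |w × v| / |v| = √8912169 / √14994 ≈ 24.380.

24.380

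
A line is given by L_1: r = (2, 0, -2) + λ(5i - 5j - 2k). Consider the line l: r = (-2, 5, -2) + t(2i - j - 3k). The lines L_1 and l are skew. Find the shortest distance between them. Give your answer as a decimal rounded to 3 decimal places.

0.169

Common perpendicular direction n = (5, -5, -2) × (2, -1, -3) = (13, 11, 5).
With w = (-2, 5, -2) − (2, 0, -2) = (-4, 5, 0), w · n = 3.
Distance = |w · n| / |n| = |3| / √315 ≈ 0.169.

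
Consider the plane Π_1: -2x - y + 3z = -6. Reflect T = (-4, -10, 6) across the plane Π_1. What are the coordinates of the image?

(8, -4, -12)

λ = (n·T − d)/|n|² = (36 − (-6))/14 = 3.
Reflection = T − 2λn = (-4, -10, 6) − 6·(-2, -1, 3) = (8, -4, -12).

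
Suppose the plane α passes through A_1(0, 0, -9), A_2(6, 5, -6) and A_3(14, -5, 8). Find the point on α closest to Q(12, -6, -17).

(2, 0, -7)

A_1A_2 = (6, 5, 3), A_1A_3 = (14, -5, 17); a normal to α is A_1A_2 × A_1A_3 = (100, -60, -100).
Using A_1: α has equation 100x - 60y - 100z = 900.
Foot = Q − λn with λ = (n·Q − d)/|n|² = (3260 − 900)/23600 = 1/10.
Foot = (12, -6, -17) − (1/10)·(100, -60, -100) = (2, 0, -7).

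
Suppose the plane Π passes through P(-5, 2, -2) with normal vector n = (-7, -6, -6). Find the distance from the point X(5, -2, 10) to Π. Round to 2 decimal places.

10.73

Π: n·r = n·P gives -7x - 6y - 6z = 35.
n·X − d = (-7)·(5) + (-6)·(-2) + (-6)·(10) − 35 = -118; |n| = √121.
Distance = |-118| / √121 = 118/√121 ≈ 10.73.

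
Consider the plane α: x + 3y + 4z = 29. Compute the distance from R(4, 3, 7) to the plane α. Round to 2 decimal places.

2.35

n·R − d = (1)·(4) + (3)·(3) + (4)·(7) − 29 = 12; |n| = √26.
Distance = |12| / √26 = 12/√26 ≈ 2.35.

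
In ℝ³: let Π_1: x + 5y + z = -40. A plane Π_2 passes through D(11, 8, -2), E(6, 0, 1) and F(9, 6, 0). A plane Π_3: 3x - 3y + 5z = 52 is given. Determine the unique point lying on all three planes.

DE = (-5, -8, 3), DF = (-2, -2, 2); a normal to Π_2 is DE × DF = (-10, 4, -6).
Using D: Π_2 has equation -10x + 4y - 6z = -66.
Solving the 3×3 linear system x + 5y + z = -40, -10x + 4y - 6z = -66, 3x - 3y + 5z = 52 (e.g. by elimination or Cramer's rule, determinant = 180) gives (0, -9, 5).

(0, -9, 5)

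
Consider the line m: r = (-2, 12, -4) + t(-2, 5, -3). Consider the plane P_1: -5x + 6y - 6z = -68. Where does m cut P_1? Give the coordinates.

Substitute r = (-2, 12, -4) + t(-2, 5, -3) into the plane: 106 + 58t = -68, so t = -3.
Intersection: (-2, 12, -4) + (-3)·(-2, 5, -3) = (4, -3, 5).

(4, -3, 5)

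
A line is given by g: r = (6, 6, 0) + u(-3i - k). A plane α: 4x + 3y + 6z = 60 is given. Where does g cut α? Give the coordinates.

Substitute r = (6, 6, 0) + t(-3, 0, -1) into the plane: 42 + (-18)t = 60, so t = -1.
Intersection: (6, 6, 0) + (-1)·(-3, 0, -1) = (9, 6, 1).

(9, 6, 1)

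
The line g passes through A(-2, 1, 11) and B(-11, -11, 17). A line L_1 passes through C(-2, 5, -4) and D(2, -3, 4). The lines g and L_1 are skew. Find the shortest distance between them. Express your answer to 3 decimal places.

A direction vector for g is B − A = (-9, -12, 6).
A direction vector for L_1 is D − C = (4, -8, 8).
Common perpendicular direction n = (-9, -12, 6) × (4, -8, 8) = (-48, 96, 120).
With w = (-2, 5, -4) − (-2, 1, 11) = (0, 4, -15), w · n = -1416.
Distance = |w · n| / |n| = |-1416| / √25920 ≈ 8.795.

8.795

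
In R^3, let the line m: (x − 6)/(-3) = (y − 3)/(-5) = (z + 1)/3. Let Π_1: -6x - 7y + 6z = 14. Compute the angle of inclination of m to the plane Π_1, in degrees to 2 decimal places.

79.84

m has direction (-3, -5, 3) through (6, 3, -1).
sin θ = |n·v| / (|n||v|) = |71| / (√121 · √43) = 0.98431.
θ ≈ 79.84°.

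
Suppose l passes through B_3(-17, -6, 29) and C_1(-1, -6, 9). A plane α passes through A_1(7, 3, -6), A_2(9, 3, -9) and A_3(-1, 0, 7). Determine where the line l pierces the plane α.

(-1, -6, 9)

A direction vector for l is C_1 − B_3 = (16, 0, -20).
A_1A_2 = (2, 0, -3), A_1A_3 = (-8, -3, 13); a normal to α is A_1A_2 × A_1A_3 = (-9, -2, -6).
Using A_1: α has equation -9x - 2y - 6z = -33.
Substitute r = (-17, -6, 29) + t(16, 0, -20) into the plane: -9 + (-24)t = -33, so t = 1.
Intersection: (-17, -6, 29) + 1·(16, 0, -20) = (-1, -6, 9).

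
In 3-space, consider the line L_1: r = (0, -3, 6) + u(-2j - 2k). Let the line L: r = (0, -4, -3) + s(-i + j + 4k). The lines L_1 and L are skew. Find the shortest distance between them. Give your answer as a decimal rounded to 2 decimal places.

Common perpendicular direction n = (0, -2, -2) × (-1, 1, 4) = (-6, 2, -2).
With w = (0, -4, -3) − (0, -3, 6) = (0, -1, -9), w · n = 16.
Distance = |w · n| / |n| = |16| / √44 ≈ 2.41.

2.41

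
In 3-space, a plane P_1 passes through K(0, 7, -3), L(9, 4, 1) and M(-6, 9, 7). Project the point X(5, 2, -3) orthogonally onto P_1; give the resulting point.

KL = (9, -3, 4), KM = (-6, 2, 10); a normal to P_1 is KL × KM = (-38, -114, 0).
Using K: P_1 has equation -38x - 114y = -798.
Foot = X − λn with λ = (n·X − d)/|n|² = (-418 − (-798))/14440 = 1/38.
Foot = (5, 2, -3) − (1/38)·(-38, -114, 0) = (6, 5, -3).

(6, 5, -3)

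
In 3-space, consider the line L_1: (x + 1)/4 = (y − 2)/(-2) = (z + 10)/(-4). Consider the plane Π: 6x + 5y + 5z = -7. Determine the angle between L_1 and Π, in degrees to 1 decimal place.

L_1 has direction (4, -2, -4) through (-1, 2, -10).
sin θ = |n·v| / (|n||v|) = |-6| / (√86 · √36) = 0.10783.
θ ≈ 6.2°.

6.2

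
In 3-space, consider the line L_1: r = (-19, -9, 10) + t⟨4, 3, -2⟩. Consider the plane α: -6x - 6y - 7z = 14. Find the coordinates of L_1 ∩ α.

(-7, 0, 4)

Substitute r = (-19, -9, 10) + t(4, 3, -2) into the plane: 98 + (-28)t = 14, so t = 3.
Intersection: (-19, -9, 10) + 3·(4, 3, -2) = (-7, 0, 4).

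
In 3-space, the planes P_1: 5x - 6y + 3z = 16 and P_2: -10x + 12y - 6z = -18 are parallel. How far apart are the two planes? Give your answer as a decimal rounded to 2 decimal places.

Rescale P_2 by 1/(-2): 5x - 6y + 3z = 9. Then distance = |16 − 9| / √70 ≈ 0.84.

0.84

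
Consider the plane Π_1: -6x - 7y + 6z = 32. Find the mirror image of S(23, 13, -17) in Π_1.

λ = (n·S − d)/|n|² = (-331 − 32)/121 = -3.
Reflection = S − 2λn = (23, 13, -17) − (-6)·(-6, -7, 6) = (-13, -29, 19).

(-13, -29, 19)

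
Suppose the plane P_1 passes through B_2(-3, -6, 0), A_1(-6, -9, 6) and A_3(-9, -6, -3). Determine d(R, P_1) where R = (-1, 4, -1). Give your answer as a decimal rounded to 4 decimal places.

8.3984

B_2A_1 = (-3, -3, 6), B_2A_3 = (-6, 0, -3); a normal to P_1 is B_2A_1 × B_2A_3 = (9, -45, -18).
Using B_2: P_1 has equation 9x - 45y - 18z = 243.
n·R − d = (9)·(-1) + (-45)·(4) + (-18)·(-1) − 243 = -414; |n| = √2430.
Distance = |-414| / √2430 = 414/√2430 ≈ 8.3984.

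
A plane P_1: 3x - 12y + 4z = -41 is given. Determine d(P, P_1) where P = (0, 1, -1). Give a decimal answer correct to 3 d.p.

n·P − d = (3)·(0) + (-12)·(1) + (4)·(-1) − (-41) = 25; |n| = √169.
Distance = |25| / √169 = 25/√169 ≈ 1.923.

1.923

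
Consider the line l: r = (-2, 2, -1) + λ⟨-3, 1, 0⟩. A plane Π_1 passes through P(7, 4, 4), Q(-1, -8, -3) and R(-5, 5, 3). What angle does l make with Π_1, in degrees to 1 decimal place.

2.0

PQ = (-8, -12, -7), PR = (-12, 1, -1); a normal to Π_1 is PQ × PR = (19, 76, -152).
Using P: Π_1 has equation 19x + 76y - 152z = -171.
sin θ = |n·v| / (|n||v|) = |19| / (√29241 · √10) = 0.03514.
θ ≈ 2.0°.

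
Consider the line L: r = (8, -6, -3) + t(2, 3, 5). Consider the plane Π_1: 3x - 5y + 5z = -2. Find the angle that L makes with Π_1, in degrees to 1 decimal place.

sin θ = |n·v| / (|n||v|) = |16| / (√59 · √38) = 0.33791.
θ ≈ 19.7°.

19.7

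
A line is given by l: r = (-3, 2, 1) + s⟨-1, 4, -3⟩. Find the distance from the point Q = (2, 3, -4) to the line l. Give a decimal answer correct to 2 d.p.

6.59

Taking (-3, 2, 1) on l with direction v = (-1, 4, -3): w = Q − (-3, 2, 1) = (5, 1, -5), and w × v = (17, 20, 21).
Distance = |w × v| / |v| = √1130 / √26 ≈ 6.59.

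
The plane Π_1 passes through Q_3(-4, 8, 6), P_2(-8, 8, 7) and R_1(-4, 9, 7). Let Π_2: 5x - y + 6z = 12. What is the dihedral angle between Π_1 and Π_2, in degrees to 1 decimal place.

43.2

Q_3P_2 = (-4, 0, 1), Q_3R_1 = (0, 1, 1); a normal to Π_1 is Q_3P_2 × Q_3R_1 = (-1, 4, -4).
Using Q_3: Π_1 has equation -x + 4y - 4z = 12.
cos θ = |n₁·n₂| / (|n₁||n₂|) = |-33| / (√33 · √62).
θ = arccos(0.72956) ≈ 43.2°.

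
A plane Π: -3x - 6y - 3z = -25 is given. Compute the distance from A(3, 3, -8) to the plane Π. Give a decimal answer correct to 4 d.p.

n·A − d = (-3)·(3) + (-6)·(3) + (-3)·(-8) − (-25) = 22; |n| = √54.
Distance = |22| / √54 = 22/√54 ≈ 2.9938.

2.9938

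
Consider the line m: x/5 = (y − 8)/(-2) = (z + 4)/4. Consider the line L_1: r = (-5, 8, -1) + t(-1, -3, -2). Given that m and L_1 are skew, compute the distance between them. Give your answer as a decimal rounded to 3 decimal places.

5.435

m has direction (5, -2, 4) through (0, 8, -4).
Common perpendicular direction n = (5, -2, 4) × (-1, -3, -2) = (16, 6, -17).
With w = (-5, 8, -1) − (0, 8, -4) = (-5, 0, 3), w · n = -131.
Distance = |w · n| / |n| = |-131| / √581 ≈ 5.435.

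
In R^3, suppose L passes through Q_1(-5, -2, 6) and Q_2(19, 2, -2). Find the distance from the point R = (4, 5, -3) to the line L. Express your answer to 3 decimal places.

A direction vector for L is Q_2 − Q_1 = (24, 4, -8).
Taking (-5, -2, 6) on L with direction v = (24, 4, -8): w = R − (-5, -2, 6) = (9, 7, -9), and w × v = (-20, -144, -132).
Distance = |w × v| / |v| = √38560 / √656 ≈ 7.667.

7.667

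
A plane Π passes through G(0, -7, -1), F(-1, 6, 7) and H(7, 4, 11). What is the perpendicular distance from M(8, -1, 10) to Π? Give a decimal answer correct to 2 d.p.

GF = (-1, 13, 8), GH = (7, 11, 12); a normal to Π is GF × GH = (68, 68, -102).
Using G: Π has equation 68x + 68y - 102z = -374.
n·M − d = (68)·(8) + (68)·(-1) + (-102)·(10) − (-374) = -170; |n| = √19652.
Distance = |-170| / √19652 = 170/√19652 ≈ 1.21.

1.21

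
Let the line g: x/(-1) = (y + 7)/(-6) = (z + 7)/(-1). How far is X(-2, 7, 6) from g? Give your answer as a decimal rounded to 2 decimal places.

g has direction (-1, -6, -1) through (0, -7, -7).
Taking (0, -7, -7) on g with direction v = (-1, -6, -1): w = X − (0, -7, -7) = (-2, 14, 13), and w × v = (64, -15, 26).
Distance = |w × v| / |v| = √4997 / √38 ≈ 11.47.

11.47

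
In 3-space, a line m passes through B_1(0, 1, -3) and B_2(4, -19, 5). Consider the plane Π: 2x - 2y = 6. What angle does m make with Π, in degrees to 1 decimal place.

50.8

A direction vector for m is B_2 − B_1 = (4, -20, 8).
sin θ = |n·v| / (|n||v|) = |48| / (√8 · √480) = 0.77460.
θ ≈ 50.8°.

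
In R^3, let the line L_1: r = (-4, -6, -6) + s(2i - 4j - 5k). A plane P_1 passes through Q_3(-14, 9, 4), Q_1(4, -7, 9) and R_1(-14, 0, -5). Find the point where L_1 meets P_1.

Q_3Q_1 = (18, -16, 5), Q_3R_1 = (0, -9, -9); a normal to P_1 is Q_3Q_1 × Q_3R_1 = (189, 162, -162).
Using Q_3: P_1 has equation 189x + 162y - 162z = -1836.
Substitute r = (-4, -6, -6) + t(2, -4, -5) into the plane: -756 + 540t = -1836, so t = -2.
Intersection: (-4, -6, -6) + (-2)·(2, -4, -5) = (-8, 2, 4).

(-8, 2, 4)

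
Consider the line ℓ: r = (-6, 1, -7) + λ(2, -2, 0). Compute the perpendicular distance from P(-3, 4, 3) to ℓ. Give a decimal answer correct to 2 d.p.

10.86

Taking (-6, 1, -7) on ℓ with direction v = (2, -2, 0): w = P − (-6, 1, -7) = (3, 3, 10), and w × v = (20, 20, -12).
Distance = |w × v| / |v| = √944 / √8 ≈ 10.86.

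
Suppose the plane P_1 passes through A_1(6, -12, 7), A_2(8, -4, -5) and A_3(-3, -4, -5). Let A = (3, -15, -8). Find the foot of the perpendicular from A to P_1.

A_1A_2 = (2, 8, -12), A_1A_3 = (-9, 8, -12); a normal to P_1 is A_1A_2 × A_1A_3 = (0, 132, 88).
Using A_1: P_1 has equation 132y + 88z = -968.
Foot = A − λn with λ = (n·A − d)/|n|² = (-2684 − (-968))/25168 = -3/44.
Foot = (3, -15, -8) − (-3/44)·(0, 132, 88) = (3, -6, -2).

(3, -6, -2)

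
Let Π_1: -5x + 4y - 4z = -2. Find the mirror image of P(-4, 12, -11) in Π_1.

(16, -4, 5)

λ = (n·P − d)/|n|² = (112 − (-2))/57 = 2.
Reflection = P − 2λn = (-4, 12, -11) − 4·(-5, 4, -4) = (16, -4, 5).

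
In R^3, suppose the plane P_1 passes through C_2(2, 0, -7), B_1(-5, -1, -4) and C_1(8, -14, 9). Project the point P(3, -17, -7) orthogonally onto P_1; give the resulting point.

C_2B_1 = (-7, -1, 3), C_2C_1 = (6, -14, 16); a normal to P_1 is C_2B_1 × C_2C_1 = (26, 130, 104).
Using C_2: P_1 has equation 26x + 130y + 104z = -676.
Foot = P − λn with λ = (n·P − d)/|n|² = (-2860 − (-676))/28392 = -1/13.
Foot = (3, -17, -7) − (-1/13)·(26, 130, 104) = (5, -7, 1).

(5, -7, 1)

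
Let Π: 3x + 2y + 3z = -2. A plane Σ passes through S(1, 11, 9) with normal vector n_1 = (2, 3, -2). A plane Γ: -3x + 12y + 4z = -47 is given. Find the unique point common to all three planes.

(5, -1, -5)

Σ: n_1·r = n_1·S gives 2x + 3y - 2z = 17.
Solving the 3×3 linear system 3x + 2y + 3z = -2, 2x + 3y - 2z = 17, -3x + 12y + 4z = -47 (e.g. by elimination or Cramer's rule, determinant = 203) gives (5, -1, -5).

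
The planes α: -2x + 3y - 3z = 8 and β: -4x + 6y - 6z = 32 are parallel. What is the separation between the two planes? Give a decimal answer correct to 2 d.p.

1.71

Rescale β by 1/2: -2x + 3y - 3z = 16. Then distance = |8 − 16| / √22 ≈ 1.71.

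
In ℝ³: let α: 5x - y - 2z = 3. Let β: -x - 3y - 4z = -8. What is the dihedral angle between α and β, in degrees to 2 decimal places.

cos θ = |n₁·n₂| / (|n₁||n₂|) = |6| / (√30 · √26).
θ = arccos(0.21483) ≈ 77.59°.

77.59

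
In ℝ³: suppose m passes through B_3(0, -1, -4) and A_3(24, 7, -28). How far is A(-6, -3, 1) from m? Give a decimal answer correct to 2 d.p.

A direction vector for m is A_3 − B_3 = (24, 8, -24).
Taking (0, -1, -4) on m with direction v = (24, 8, -24): w = A − (0, -1, -4) = (-6, -2, 5), and w × v = (8, -24, 0).
Distance = |w × v| / |v| = √640 / √1216 ≈ 0.73.

0.73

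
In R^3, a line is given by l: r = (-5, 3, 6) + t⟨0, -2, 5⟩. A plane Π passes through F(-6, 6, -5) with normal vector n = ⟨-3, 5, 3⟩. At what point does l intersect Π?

(-5, 9, -9)

Π: n·r = n·F gives -3x + 5y + 3z = 33.
Substitute r = (-5, 3, 6) + t(0, -2, 5) into the plane: 48 + 5t = 33, so t = -3.
Intersection: (-5, 3, 6) + (-3)·(0, -2, 5) = (-5, 9, -9).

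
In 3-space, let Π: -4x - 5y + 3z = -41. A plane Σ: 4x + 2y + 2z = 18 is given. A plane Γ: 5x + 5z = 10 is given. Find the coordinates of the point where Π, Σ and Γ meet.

Solving the 3×3 linear system -4x - 5y + 3z = -41, 4x + 2y + 2z = 18, 5x + 5z = 10 (e.g. by elimination or Cramer's rule, determinant = -20) gives (6, 1, -4).

(6, 1, -4)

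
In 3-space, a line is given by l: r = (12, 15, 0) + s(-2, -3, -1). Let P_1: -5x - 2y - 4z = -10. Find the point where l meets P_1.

Substitute r = (12, 15, 0) + t(-2, -3, -1) into the plane: -90 + 20t = -10, so t = 4.
Intersection: (12, 15, 0) + 4·(-2, -3, -1) = (4, 3, -4).

(4, 3, -4)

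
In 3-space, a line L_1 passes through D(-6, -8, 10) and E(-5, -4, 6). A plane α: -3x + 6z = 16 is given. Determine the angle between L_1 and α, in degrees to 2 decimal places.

44.48

A direction vector for L_1 is E − D = (1, 4, -4).
sin θ = |n·v| / (|n||v|) = |-27| / (√45 · √33) = 0.70065.
θ ≈ 44.48°.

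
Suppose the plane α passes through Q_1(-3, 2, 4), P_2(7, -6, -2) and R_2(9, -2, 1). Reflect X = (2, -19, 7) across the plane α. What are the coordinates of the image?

(2, -1, -17)

Q_1P_2 = (10, -8, -6), Q_1R_2 = (12, -4, -3); a normal to α is Q_1P_2 × Q_1R_2 = (0, -42, 56).
Using Q_1: α has equation -42y + 56z = 140.
λ = (n·X − d)/|n|² = (1190 − 140)/4900 = 3/14.
Reflection = X − 2λn = (2, -19, 7) − (3/7)·(0, -42, 56) = (2, -1, -17).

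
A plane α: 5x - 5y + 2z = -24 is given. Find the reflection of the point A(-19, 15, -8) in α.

(11, -15, 4)

λ = (n·A − d)/|n|² = (-186 − (-24))/54 = -3.
Reflection = A − 2λn = (-19, 15, -8) − (-6)·(5, -5, 2) = (11, -15, 4).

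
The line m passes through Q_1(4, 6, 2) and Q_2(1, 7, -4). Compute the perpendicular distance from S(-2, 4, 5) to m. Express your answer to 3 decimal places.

A direction vector for m is Q_2 − Q_1 = (-3, 1, -6).
Taking (4, 6, 2) on m with direction v = (-3, 1, -6): w = S − (4, 6, 2) = (-6, -2, 3), and w × v = (9, -45, -12).
Distance = |w × v| / |v| = √2250 / √46 ≈ 6.994.

6.994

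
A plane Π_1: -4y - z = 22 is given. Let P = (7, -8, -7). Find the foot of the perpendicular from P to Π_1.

Foot = P − λn with λ = (n·P − d)/|n|² = (39 − 22)/17 = 1.
Foot = (7, -8, -7) − 1·(0, -4, -1) = (7, -4, -6).

(7, -4, -6)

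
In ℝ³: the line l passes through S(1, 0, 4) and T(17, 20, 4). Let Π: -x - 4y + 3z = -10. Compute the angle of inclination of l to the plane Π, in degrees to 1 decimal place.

A direction vector for l is T − S = (16, 20, 0).
sin θ = |n·v| / (|n||v|) = |-96| / (√26 · √656) = 0.73508.
θ ≈ 47.3°.

47.3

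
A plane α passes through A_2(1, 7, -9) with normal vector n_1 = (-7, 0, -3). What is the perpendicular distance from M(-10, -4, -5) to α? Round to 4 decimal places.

8.5349

α: n_1·r = n_1·A_2 gives -7x - 3z = 20.
n·M − d = (-7)·(-10) + (0)·(-4) + (-3)·(-5) − 20 = 65; |n| = √58.
Distance = |65| / √58 = 65/√58 ≈ 8.5349.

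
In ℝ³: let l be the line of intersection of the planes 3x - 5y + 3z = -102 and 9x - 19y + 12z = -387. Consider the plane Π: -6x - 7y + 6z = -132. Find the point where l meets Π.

(-3, 12, -11)

Direction of l: (3, -5, 3) × (9, -19, 12) = (-3, -9, -12).
A point on l: solving the two plane equations with x = -2 gives (-2, 15, -7).
Substitute r = (-2, 15, -7) + t(-3, -9, -12) into the plane: -135 + 9t = -132, so t = 1/3.
Intersection: (-2, 15, -7) + (1/3)·(-3, -9, -12) = (-3, 12, -11).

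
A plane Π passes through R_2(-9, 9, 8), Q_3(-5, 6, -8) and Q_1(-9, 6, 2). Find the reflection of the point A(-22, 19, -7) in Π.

R_2Q_3 = (4, -3, -16), R_2Q_1 = (0, -3, -6); a normal to Π is R_2Q_3 × R_2Q_1 = (-30, 24, -12).
Using R_2: Π has equation -30x + 24y - 12z = 390.
λ = (n·A − d)/|n|² = (1200 − 390)/1620 = 1/2.
Reflection = A − 2λn = (-22, 19, -7) − 1·(-30, 24, -12) = (8, -5, 5).

(8, -5, 5)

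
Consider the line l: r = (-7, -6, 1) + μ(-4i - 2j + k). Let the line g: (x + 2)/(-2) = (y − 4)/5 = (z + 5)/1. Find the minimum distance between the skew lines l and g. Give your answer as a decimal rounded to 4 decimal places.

g has direction (-2, 5, 1) through (-2, 4, -5).
Common perpendicular direction n = (-4, -2, 1) × (-2, 5, 1) = (-7, 2, -24).
With w = (-2, 4, -5) − (-7, -6, 1) = (5, 10, -6), w · n = 129.
Distance = |w · n| / |n| = |129| / √629 ≈ 5.1436.

5.1436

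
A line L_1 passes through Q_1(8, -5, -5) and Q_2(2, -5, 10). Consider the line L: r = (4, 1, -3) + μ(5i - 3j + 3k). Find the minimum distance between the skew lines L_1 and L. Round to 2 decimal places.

3.95

A direction vector for L_1 is Q_2 − Q_1 = (-6, 0, 15).
Common perpendicular direction n = (-6, 0, 15) × (5, -3, 3) = (45, 93, 18).
With w = (4, 1, -3) − (8, -5, -5) = (-4, 6, 2), w · n = 414.
Distance = |w · n| / |n| = |414| / √10998 ≈ 3.95.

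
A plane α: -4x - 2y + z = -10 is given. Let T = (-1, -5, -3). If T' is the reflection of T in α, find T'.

λ = (n·T − d)/|n|² = (11 − (-10))/21 = 1.
Reflection = T − 2λn = (-1, -5, -3) − 2·(-4, -2, 1) = (7, -1, -5).

(7, -1, -5)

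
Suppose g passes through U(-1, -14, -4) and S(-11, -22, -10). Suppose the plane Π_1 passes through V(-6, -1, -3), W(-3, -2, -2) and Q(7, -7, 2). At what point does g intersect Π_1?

A direction vector for g is S − U = (-10, -8, -6).
VW = (3, -1, 1), VQ = (13, -6, 5); a normal to Π_1 is VW × VQ = (1, -2, -5).
Using V: Π_1 has equation x - 2y - 5z = 11.
Substitute r = (-1, -14, -4) + t(-10, -8, -6) into the plane: 47 + 36t = 11, so t = -1.
Intersection: (-1, -14, -4) + (-1)·(-10, -8, -6) = (9, -6, 2).

(9, -6, 2)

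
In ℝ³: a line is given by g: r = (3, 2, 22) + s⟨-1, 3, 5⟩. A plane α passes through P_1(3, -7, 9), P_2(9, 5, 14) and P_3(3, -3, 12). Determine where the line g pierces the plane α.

(6, -7, 7)

P_1P_2 = (6, 12, 5), P_1P_3 = (0, 4, 3); a normal to α is P_1P_2 × P_1P_3 = (16, -18, 24).
Using P_1: α has equation 16x - 18y + 24z = 390.
Substitute r = (3, 2, 22) + t(-1, 3, 5) into the plane: 540 + 50t = 390, so t = -3.
Intersection: (3, 2, 22) + (-3)·(-1, 3, 5) = (6, -7, 7).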